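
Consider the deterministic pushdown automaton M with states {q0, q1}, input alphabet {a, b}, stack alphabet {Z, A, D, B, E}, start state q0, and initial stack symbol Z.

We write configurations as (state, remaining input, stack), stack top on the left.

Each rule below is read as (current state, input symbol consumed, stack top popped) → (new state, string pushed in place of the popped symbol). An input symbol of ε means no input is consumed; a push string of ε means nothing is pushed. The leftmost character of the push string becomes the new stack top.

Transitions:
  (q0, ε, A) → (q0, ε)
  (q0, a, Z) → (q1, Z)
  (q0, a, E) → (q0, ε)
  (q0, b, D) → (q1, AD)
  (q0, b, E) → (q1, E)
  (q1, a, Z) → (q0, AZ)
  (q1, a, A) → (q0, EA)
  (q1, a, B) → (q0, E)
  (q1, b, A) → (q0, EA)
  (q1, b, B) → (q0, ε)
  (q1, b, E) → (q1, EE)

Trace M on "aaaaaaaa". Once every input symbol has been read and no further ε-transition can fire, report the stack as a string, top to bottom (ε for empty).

Z

(q0, aaaaaaaa, Z)
  read a, top Z: go to q1, push Z → (q1, aaaaaaa, Z)
  read a, top Z: go to q0, push AZ → (q0, aaaaaa, AZ)
  ε-move, top A: go to q0, push ε → (q0, aaaaaa, Z)
  read a, top Z: go to q1, push Z → (q1, aaaaa, Z)
  read a, top Z: go to q0, push AZ → (q0, aaaa, AZ)
  ε-move, top A: go to q0, push ε → (q0, aaaa, Z)
  read a, top Z: go to q1, push Z → (q1, aaa, Z)
  read a, top Z: go to q0, push AZ → (q0, aa, AZ)
  ε-move, top A: go to q0, push ε → (q0, aa, Z)
  read a, top Z: go to q1, push Z → (q1, a, Z)
  read a, top Z: go to q0, push AZ → (q0, ε, AZ)
  ε-move, top A: go to q0, push ε → (q0, ε, Z)
All input consumed in state q0 with stack Z.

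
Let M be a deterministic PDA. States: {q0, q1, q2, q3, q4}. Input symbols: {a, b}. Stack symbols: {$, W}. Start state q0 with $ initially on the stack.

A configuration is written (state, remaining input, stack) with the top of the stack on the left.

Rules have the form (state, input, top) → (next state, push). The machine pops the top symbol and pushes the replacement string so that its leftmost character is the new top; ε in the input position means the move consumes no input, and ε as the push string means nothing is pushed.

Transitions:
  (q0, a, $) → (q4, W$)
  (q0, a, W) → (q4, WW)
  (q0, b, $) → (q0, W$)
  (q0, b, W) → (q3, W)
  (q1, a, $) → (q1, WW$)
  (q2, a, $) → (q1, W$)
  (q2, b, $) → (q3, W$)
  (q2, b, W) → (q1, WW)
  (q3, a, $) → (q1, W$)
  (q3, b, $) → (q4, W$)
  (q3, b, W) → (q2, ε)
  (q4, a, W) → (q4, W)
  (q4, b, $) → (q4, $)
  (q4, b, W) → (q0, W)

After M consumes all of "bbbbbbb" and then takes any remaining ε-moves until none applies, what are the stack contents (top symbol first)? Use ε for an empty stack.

$

(q0, bbbbbbb, $)
  read b, top $: go to q0, push W$ → (q0, bbbbbb, W$)
  read b, top W: go to q3, push W → (q3, bbbbb, W$)
  read b, top W: go to q2, push ε → (q2, bbbb, $)
  read b, top $: go to q3, push W$ → (q3, bbb, W$)
  read b, top W: go to q2, push ε → (q2, bb, $)
  read b, top $: go to q3, push W$ → (q3, b, W$)
  read b, top W: go to q2, push ε → (q2, ε, $)
All input consumed in state q2 with stack $.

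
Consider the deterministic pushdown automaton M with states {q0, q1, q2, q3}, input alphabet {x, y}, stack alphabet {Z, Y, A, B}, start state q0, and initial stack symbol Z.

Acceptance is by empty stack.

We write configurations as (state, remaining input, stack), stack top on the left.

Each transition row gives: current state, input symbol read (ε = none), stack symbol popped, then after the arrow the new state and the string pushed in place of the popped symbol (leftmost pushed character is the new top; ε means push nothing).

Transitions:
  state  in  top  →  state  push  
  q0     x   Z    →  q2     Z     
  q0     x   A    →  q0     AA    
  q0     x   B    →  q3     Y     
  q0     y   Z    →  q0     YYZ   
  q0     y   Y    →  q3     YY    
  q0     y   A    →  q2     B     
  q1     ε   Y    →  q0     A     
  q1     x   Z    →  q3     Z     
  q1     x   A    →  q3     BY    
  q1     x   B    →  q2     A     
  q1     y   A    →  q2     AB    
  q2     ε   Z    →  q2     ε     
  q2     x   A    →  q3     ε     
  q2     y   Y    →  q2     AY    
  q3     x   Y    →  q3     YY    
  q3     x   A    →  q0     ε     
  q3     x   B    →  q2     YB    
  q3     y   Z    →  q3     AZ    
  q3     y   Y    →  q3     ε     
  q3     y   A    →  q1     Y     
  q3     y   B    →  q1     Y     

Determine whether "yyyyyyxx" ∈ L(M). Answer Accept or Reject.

(q0, yyyyyyxx, Z)
  read y, top Z: go to q0, push YYZ → (q0, yyyyyxx, YYZ)
  read y, top Y: go to q3, push YY → (q3, yyyyxx, YYYZ)
  read y, top Y: go to q3, push ε → (q3, yyyxx, YYZ)
  read y, top Y: go to q3, push ε → (q3, yyxx, YZ)
  read y, top Y: go to q3, push ε → (q3, yxx, Z)
  read y, top Z: go to q3, push AZ → (q3, xx, AZ)
  read x, top A: go to q0, push ε → (q0, x, Z)
  read x, top Z: go to q2, push Z → (q2, ε, Z)
  ε-move, top Z: go to q2, push ε → (q2, ε, ε)
All input consumed and the stack is empty.

Accept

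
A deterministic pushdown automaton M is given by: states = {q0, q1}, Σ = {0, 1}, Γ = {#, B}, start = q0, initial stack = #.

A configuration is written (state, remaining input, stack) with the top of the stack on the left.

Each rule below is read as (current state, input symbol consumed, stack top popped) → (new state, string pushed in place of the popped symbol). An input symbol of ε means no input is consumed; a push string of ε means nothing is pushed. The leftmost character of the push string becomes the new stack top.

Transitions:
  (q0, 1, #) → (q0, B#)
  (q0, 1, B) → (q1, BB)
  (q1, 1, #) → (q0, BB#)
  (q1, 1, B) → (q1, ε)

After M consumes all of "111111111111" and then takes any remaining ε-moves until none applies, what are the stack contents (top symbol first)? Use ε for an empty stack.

BB#

(q0, 111111111111, #) ⊢ (q0, 11111111111, B#) ⊢ (q1, 1111111111, BB#) ⊢ (q1, 111111111, B#) ⊢ (q1, 11111111, #) ⊢ (q0, 1111111, BB#) ⊢ (q1, 111111, BBB#) ⊢ (q1, 11111, BB#) ⊢ (q1, 1111, B#) ⊢ (q1, 111, #) ⊢ (q0, 11, BB#) ⊢ (q1, 1, BBB#) ⊢ (q1, ε, BB#)
All input consumed in state q1 with stack BB#.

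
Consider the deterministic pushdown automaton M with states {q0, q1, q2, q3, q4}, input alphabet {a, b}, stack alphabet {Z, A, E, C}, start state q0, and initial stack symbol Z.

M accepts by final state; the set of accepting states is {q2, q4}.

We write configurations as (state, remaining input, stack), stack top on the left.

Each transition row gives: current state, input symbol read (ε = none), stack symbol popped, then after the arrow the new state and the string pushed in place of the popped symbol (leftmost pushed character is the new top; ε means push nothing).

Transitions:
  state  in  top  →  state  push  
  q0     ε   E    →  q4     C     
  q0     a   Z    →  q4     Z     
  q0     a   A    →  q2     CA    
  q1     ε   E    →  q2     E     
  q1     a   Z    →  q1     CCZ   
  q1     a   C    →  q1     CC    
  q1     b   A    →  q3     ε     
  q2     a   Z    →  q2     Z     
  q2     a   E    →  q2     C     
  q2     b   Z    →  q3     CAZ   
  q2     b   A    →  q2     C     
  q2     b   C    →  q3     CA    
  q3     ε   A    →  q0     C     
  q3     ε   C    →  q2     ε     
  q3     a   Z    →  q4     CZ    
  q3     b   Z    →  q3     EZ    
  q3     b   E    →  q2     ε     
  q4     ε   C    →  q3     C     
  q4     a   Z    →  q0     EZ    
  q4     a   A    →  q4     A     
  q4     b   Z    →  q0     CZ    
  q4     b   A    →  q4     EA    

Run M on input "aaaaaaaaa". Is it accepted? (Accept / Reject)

Accept

(q0, aaaaaaaaa, Z)
  read a, top Z: go to q4, push Z → (q4, aaaaaaaa, Z)
  read a, top Z: go to q0, push EZ → (q0, aaaaaaa, EZ)
  ε-move, top E: go to q4, push C → (q4, aaaaaaa, CZ)
  ε-move, top C: go to q3, push C → (q3, aaaaaaa, CZ)
  ε-move, top C: go to q2, push ε → (q2, aaaaaaa, Z)
  read a, top Z: go to q2, push Z → (q2, aaaaaa, Z)
  read a, top Z: go to q2, push Z → (q2, aaaaa, Z)
  read a, top Z: go to q2, push Z → (q2, aaaa, Z)
  read a, top Z: go to q2, push Z → (q2, aaa, Z)
  read a, top Z: go to q2, push Z → (q2, aa, Z)
  read a, top Z: go to q2, push Z → (q2, a, Z)
  read a, top Z: go to q2, push Z → (q2, ε, Z)
All input consumed; state q2 ∈ F.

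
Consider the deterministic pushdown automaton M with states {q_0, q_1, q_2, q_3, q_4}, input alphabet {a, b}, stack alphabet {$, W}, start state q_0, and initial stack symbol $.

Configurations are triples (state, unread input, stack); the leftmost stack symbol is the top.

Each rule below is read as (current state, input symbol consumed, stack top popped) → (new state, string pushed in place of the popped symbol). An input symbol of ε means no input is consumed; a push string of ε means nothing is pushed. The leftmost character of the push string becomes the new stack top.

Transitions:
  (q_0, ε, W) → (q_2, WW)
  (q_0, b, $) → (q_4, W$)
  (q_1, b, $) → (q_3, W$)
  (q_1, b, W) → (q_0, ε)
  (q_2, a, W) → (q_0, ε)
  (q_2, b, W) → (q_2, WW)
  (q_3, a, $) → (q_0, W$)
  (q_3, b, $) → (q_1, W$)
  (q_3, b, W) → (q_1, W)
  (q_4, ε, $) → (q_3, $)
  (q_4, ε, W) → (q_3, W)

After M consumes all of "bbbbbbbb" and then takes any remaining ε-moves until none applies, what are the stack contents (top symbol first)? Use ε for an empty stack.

(q_0, bbbbbbbb, $)
  read b, top $: go to q_4, push W$ → (q_4, bbbbbbb, W$)
  ε-move, top W: go to q_3, push W → (q_3, bbbbbbb, W$)
  read b, top W: go to q_1, push W → (q_1, bbbbbb, W$)
  read b, top W: go to q_0, push ε → (q_0, bbbbb, $)
  read b, top $: go to q_4, push W$ → (q_4, bbbb, W$)
  ε-move, top W: go to q_3, push W → (q_3, bbbb, W$)
  read b, top W: go to q_1, push W → (q_1, bbb, W$)
  read b, top W: go to q_0, push ε → (q_0, bb, $)
  read b, top $: go to q_4, push W$ → (q_4, b, W$)
  ε-move, top W: go to q_3, push W → (q_3, b, W$)
  read b, top W: go to q_1, push W → (q_1, ε, W$)
All input consumed in state q_1 with stack W$.

W$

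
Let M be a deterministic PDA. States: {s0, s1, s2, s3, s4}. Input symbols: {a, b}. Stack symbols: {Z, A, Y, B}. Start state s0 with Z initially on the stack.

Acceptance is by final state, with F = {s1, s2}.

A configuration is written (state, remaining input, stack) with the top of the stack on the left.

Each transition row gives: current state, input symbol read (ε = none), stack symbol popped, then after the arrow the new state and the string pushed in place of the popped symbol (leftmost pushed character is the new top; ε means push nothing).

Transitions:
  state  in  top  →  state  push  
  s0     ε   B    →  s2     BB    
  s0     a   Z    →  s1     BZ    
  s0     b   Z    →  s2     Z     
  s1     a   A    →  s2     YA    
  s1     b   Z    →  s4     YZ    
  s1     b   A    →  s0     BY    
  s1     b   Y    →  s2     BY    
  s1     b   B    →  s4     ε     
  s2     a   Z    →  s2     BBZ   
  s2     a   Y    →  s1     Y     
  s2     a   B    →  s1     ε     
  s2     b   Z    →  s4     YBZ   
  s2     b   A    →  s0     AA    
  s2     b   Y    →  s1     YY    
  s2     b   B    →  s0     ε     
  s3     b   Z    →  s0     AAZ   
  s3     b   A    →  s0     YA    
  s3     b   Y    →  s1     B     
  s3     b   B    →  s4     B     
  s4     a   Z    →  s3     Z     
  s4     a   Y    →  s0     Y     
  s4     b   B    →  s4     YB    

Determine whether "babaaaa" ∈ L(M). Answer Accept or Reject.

Reject

(s0, babaaaa, Z)
  read b, top Z: go to s2, push Z → (s2, abaaaa, Z)
  read a, top Z: go to s2, push BBZ → (s2, baaaa, BBZ)
  read b, top B: go to s0, push ε → (s0, aaaa, BZ)
  ε-move, top B: go to s2, push BB → (s2, aaaa, BBZ)
  read a, top B: go to s1, push ε → (s1, aaa, BZ)
No transition applies at (s1, aaa, BZ); input not fully consumed.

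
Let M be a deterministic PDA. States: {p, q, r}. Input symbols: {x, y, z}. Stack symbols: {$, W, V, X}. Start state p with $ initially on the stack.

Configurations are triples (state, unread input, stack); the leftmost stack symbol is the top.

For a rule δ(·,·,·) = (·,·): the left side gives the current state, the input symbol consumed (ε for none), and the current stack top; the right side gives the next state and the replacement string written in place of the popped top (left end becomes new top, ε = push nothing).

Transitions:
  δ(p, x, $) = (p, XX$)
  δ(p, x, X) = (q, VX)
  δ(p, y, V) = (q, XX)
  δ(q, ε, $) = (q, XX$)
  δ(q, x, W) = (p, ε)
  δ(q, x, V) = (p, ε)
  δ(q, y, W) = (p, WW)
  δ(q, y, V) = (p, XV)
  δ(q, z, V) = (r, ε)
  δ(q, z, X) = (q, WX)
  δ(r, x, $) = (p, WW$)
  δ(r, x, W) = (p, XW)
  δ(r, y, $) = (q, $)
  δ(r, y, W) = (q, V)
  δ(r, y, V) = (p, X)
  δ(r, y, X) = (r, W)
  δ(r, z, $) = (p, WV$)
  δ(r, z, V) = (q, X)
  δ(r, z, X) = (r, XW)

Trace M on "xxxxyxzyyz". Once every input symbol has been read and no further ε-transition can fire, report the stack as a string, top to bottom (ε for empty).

(p, xxxxyxzyyz, $)
  read x, top $: go to p, push XX$ → (p, xxxyxzyyz, XX$)
  read x, top X: go to q, push VX → (q, xxyxzyyz, VXX$)
  read x, top V: go to p, push ε → (p, xyxzyyz, XX$)
  read x, top X: go to q, push VX → (q, yxzyyz, VXX$)
  read y, top V: go to p, push XV → (p, xzyyz, XVXX$)
  read x, top X: go to q, push VX → (q, zyyz, VXVXX$)
  read z, top V: go to r, push ε → (r, yyz, XVXX$)
  read y, top X: go to r, push W → (r, yz, WVXX$)
  read y, top W: go to q, push V → (q, z, VVXX$)
  read z, top V: go to r, push ε → (r, ε, VXX$)
All input consumed in state r with stack VXX$.

VXX$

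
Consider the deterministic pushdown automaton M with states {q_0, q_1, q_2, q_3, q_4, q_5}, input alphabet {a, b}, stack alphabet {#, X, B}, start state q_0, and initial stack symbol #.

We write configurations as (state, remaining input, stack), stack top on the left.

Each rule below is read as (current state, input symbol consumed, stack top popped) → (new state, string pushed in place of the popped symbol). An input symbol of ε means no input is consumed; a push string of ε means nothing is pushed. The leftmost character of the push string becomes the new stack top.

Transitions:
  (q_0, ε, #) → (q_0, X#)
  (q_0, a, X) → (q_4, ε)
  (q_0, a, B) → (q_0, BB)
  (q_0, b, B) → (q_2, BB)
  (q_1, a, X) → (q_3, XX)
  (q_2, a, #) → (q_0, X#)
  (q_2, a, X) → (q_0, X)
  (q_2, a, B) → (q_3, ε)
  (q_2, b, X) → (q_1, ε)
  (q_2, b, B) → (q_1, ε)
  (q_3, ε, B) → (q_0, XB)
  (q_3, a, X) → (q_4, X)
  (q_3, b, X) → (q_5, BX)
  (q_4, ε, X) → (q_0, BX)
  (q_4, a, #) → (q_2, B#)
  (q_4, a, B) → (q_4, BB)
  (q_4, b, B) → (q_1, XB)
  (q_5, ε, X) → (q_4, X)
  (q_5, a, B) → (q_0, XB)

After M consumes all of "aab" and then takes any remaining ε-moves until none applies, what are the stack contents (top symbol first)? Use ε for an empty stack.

(q_0, aab, #)
  ε-move, top #: go to q_0, push X# → (q_0, aab, X#)
  read a, top X: go to q_4, push ε → (q_4, ab, #)
  read a, top #: go to q_2, push B# → (q_2, b, B#)
  read b, top B: go to q_1, push ε → (q_1, ε, #)
All input consumed in state q_1 with stack #.

#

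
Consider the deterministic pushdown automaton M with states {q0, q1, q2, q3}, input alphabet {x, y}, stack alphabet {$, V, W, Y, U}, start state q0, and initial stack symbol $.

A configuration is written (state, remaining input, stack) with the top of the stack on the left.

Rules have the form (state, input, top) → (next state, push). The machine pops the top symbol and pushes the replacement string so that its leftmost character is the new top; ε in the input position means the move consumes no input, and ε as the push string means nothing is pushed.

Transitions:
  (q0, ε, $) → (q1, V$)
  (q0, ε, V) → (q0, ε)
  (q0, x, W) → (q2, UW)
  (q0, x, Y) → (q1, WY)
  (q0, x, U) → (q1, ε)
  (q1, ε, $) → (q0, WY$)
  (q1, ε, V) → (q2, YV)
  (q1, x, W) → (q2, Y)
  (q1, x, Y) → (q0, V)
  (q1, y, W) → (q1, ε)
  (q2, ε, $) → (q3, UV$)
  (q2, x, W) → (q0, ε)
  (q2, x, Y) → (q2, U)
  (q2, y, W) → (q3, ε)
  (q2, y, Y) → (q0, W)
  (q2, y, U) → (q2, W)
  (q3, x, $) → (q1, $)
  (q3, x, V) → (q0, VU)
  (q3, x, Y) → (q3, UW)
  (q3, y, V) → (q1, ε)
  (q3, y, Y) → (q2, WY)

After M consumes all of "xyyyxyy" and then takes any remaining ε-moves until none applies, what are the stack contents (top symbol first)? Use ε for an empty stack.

(q0, xyyyxyy, $)
  ε-move, top $: go to q1, push V$ → (q1, xyyyxyy, V$)
  ε-move, top V: go to q2, push YV → (q2, xyyyxyy, YV$)
  read x, top Y: go to q2, push U → (q2, yyyxyy, UV$)
  read y, top U: go to q2, push W → (q2, yyxyy, WV$)
  read y, top W: go to q3, push ε → (q3, yxyy, V$)
  read y, top V: go to q1, push ε → (q1, xyy, $)
  ε-move, top $: go to q0, push WY$ → (q0, xyy, WY$)
  read x, top W: go to q2, push UW → (q2, yy, UWY$)
  read y, top U: go to q2, push W → (q2, y, WWY$)
  read y, top W: go to q3, push ε → (q3, ε, WY$)
All input consumed in state q3 with stack WY$.

WY$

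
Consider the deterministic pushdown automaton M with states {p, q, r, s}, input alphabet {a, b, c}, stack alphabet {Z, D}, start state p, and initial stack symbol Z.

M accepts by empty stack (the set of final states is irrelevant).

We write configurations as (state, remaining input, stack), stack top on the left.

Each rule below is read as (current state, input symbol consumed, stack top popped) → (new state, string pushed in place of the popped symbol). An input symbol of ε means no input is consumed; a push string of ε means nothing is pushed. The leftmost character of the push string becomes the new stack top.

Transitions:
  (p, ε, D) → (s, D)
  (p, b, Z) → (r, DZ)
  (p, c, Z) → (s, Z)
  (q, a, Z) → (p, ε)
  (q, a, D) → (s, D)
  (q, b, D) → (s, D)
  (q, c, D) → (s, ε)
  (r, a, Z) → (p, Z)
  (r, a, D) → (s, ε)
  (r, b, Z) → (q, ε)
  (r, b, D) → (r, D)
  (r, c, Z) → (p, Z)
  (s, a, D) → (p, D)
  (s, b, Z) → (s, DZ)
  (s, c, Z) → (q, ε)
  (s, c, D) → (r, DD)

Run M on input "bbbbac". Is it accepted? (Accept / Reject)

(p, bbbbac, Z)
  read b, top Z: go to r, push DZ → (r, bbbac, DZ)
  read b, top D: go to r, push D → (r, bbac, DZ)
  read b, top D: go to r, push D → (r, bac, DZ)
  read b, top D: go to r, push D → (r, ac, DZ)
  read a, top D: go to s, push ε → (s, c, Z)
  read c, top Z: go to q, push ε → (q, ε, ε)
All input consumed and the stack is empty.

Accept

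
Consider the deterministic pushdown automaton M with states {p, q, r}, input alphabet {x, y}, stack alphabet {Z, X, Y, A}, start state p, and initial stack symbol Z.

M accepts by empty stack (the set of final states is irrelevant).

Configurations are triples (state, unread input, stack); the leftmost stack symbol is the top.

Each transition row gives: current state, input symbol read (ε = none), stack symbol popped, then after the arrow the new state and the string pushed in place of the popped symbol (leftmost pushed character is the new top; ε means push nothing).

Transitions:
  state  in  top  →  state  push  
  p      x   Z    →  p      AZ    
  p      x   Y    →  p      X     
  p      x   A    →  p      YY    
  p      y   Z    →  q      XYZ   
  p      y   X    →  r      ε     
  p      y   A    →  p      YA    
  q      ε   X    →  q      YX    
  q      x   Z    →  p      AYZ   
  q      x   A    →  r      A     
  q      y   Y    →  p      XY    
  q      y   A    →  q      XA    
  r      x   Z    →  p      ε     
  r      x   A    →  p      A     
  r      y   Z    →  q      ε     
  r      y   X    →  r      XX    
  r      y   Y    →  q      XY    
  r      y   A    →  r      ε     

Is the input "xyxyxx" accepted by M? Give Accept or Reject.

Reject

(p, xyxyxx, Z)
  read x, top Z: go to p, push AZ → (p, yxyxx, AZ)
  read y, top A: go to p, push YA → (p, xyxx, YAZ)
  read x, top Y: go to p, push X → (p, yxx, XAZ)
  read y, top X: go to r, push ε → (r, xx, AZ)
  read x, top A: go to p, push A → (p, x, AZ)
  read x, top A: go to p, push YY → (p, ε, YYZ)
All input consumed; stack is YYZ, not empty, and no further ε-move applies.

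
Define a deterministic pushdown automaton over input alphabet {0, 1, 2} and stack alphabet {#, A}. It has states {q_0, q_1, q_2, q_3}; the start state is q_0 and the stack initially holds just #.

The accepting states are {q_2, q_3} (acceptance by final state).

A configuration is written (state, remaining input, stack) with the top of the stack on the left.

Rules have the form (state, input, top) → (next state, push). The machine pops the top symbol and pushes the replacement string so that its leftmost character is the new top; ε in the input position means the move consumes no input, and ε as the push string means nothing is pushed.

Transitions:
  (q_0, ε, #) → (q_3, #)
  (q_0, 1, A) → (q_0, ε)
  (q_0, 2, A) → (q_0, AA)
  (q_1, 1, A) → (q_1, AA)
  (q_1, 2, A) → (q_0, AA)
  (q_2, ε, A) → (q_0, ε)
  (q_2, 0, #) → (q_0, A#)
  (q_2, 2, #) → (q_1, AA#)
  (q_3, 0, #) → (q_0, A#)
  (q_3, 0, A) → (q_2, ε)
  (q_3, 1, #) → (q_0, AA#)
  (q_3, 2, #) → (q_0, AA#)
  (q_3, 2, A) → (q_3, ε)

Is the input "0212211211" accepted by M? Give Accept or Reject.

(q_0, 0212211211, #)
  ε-move, top #: go to q_3, push # → (q_3, 0212211211, #)
  read 0, top #: go to q_0, push A# → (q_0, 212211211, A#)
  read 2, top A: go to q_0, push AA → (q_0, 12211211, AA#)
  read 1, top A: go to q_0, push ε → (q_0, 2211211, A#)
  read 2, top A: go to q_0, push AA → (q_0, 211211, AA#)
  read 2, top A: go to q_0, push AA → (q_0, 11211, AAA#)
  read 1, top A: go to q_0, push ε → (q_0, 1211, AA#)
  read 1, top A: go to q_0, push ε → (q_0, 211, A#)
  read 2, top A: go to q_0, push AA → (q_0, 11, AA#)
  read 1, top A: go to q_0, push ε → (q_0, 1, A#)
  read 1, top A: go to q_0, push ε → (q_0, ε, #)
  ε-move, top #: go to q_3, push # → (q_3, ε, #)
All input consumed; state q_3 ∈ F.

Accept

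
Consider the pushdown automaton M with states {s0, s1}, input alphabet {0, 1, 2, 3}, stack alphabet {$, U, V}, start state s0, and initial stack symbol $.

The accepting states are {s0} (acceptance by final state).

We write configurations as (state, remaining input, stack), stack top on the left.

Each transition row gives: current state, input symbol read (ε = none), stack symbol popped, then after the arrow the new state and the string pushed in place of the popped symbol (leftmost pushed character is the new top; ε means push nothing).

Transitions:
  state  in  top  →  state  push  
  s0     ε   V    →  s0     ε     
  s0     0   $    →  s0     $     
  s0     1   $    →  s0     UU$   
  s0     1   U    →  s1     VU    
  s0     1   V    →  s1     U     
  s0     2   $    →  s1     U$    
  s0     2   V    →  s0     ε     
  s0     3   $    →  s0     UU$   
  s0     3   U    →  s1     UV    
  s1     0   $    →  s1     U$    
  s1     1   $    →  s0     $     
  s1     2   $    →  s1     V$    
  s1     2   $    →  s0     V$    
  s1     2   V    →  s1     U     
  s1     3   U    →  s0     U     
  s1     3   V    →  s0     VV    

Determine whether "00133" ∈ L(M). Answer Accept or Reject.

Accept

One accepting computation: (s0, 00133, $) ⊢ (s0, 0133, $) ⊢ (s0, 133, $) ⊢ (s0, 33, UU$) ⊢ (s1, 3, UVU$) ⊢ (s0, ε, UVU$)
All input consumed and state s0 ∈ F.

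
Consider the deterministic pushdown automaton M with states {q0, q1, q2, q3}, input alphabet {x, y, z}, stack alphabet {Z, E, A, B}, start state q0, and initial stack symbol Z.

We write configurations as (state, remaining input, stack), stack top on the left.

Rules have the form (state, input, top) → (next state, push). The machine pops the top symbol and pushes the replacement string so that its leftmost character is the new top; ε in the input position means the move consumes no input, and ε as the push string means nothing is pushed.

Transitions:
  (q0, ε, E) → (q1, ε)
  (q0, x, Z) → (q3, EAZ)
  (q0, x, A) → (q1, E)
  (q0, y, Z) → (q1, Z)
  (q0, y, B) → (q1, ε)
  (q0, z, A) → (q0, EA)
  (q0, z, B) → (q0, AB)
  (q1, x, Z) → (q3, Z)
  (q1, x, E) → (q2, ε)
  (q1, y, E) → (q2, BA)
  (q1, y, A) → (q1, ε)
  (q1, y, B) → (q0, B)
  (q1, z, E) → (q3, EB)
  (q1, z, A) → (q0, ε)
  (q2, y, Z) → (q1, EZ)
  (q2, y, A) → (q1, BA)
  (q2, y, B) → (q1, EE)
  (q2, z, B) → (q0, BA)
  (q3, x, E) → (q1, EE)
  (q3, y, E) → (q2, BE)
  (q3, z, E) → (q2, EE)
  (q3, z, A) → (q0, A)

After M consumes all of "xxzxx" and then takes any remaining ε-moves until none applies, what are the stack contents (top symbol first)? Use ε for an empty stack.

EBEAZ

(q0, xxzxx, Z)
  read x, top Z: go to q3, push EAZ → (q3, xzxx, EAZ)
  read x, top E: go to q1, push EE → (q1, zxx, EEAZ)
  read z, top E: go to q3, push EB → (q3, xx, EBEAZ)
  read x, top E: go to q1, push EE → (q1, x, EEBEAZ)
  read x, top E: go to q2, push ε → (q2, ε, EBEAZ)
All input consumed in state q2 with stack EBEAZ.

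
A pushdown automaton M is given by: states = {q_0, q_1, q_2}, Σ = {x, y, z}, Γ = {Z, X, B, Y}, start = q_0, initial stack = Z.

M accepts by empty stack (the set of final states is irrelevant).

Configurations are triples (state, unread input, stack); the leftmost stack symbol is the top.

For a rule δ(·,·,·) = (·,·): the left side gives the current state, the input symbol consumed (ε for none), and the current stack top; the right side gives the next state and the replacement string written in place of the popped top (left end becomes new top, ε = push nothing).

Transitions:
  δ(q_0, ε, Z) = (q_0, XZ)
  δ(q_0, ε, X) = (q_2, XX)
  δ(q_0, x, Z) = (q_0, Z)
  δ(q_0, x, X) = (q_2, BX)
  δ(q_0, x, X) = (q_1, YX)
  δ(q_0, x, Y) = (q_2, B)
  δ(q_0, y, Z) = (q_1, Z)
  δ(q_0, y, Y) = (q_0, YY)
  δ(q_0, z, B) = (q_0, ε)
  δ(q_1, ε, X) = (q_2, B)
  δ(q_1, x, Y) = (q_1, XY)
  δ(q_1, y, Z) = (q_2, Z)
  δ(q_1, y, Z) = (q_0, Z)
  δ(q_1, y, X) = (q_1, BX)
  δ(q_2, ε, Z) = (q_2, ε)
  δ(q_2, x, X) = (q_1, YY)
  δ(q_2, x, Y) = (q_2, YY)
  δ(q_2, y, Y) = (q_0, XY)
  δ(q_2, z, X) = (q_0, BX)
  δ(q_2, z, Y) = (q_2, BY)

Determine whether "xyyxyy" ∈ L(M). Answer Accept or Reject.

Accept

One accepting computation: (q_0, xyyxyy, Z) ⊢ (q_0, yyxyy, Z) ⊢ (q_1, yxyy, Z) ⊢ (q_0, xyy, Z) ⊢ (q_0, yy, Z) ⊢ (q_1, y, Z) ⊢ (q_2, ε, Z) ⊢ (q_2, ε, ε)
All input consumed and the stack is empty.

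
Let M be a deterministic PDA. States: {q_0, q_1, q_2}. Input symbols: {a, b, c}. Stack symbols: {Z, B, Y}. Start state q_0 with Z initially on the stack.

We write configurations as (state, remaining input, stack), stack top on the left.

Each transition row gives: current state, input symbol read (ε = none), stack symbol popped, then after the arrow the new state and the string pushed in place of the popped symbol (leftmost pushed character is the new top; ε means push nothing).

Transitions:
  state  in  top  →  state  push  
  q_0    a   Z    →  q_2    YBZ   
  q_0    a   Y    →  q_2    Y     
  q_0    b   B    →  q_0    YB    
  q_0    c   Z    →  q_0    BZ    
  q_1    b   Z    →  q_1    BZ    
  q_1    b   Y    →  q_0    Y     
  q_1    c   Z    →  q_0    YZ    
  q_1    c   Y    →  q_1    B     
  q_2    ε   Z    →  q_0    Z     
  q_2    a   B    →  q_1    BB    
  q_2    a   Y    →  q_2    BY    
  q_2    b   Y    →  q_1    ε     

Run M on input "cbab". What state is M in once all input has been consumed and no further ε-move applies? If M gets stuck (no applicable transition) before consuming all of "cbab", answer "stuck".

q_1

(q_0, cbab, Z)
  read c, top Z: go to q_0, push BZ → (q_0, bab, BZ)
  read b, top B: go to q_0, push YB → (q_0, ab, YBZ)
  read a, top Y: go to q_2, push Y → (q_2, b, YBZ)
  read b, top Y: go to q_1, push ε → (q_1, ε, BZ)
All input consumed; M is in state q_1.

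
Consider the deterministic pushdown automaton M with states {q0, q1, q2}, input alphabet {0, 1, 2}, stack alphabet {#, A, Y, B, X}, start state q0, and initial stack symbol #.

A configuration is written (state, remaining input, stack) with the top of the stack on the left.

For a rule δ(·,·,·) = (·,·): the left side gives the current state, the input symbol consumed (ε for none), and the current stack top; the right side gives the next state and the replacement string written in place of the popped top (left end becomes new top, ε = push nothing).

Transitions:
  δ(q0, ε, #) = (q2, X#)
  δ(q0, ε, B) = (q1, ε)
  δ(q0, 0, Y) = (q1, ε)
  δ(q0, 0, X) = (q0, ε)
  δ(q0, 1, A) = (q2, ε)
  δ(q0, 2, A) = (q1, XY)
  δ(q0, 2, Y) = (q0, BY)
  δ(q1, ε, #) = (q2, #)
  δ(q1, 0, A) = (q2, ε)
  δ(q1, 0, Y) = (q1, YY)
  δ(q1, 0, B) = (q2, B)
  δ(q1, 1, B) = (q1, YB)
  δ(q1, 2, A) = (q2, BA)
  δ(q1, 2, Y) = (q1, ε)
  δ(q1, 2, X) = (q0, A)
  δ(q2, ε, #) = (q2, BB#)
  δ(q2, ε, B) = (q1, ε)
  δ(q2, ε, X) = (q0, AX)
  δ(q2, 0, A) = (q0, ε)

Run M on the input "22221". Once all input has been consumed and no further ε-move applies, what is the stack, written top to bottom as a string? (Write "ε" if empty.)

(q0, 22221, #)
  ε-move, top #: go to q2, push X# → (q2, 22221, X#)
  ε-move, top X: go to q0, push AX → (q0, 22221, AX#)
  read 2, top A: go to q1, push XY → (q1, 2221, XYX#)
  read 2, top X: go to q0, push A → (q0, 221, AYX#)
  read 2, top A: go to q1, push XY → (q1, 21, XYYX#)
  read 2, top X: go to q0, push A → (q0, 1, AYYX#)
  read 1, top A: go to q2, push ε → (q2, ε, YYX#)
All input consumed in state q2 with stack YYX#.

YYX#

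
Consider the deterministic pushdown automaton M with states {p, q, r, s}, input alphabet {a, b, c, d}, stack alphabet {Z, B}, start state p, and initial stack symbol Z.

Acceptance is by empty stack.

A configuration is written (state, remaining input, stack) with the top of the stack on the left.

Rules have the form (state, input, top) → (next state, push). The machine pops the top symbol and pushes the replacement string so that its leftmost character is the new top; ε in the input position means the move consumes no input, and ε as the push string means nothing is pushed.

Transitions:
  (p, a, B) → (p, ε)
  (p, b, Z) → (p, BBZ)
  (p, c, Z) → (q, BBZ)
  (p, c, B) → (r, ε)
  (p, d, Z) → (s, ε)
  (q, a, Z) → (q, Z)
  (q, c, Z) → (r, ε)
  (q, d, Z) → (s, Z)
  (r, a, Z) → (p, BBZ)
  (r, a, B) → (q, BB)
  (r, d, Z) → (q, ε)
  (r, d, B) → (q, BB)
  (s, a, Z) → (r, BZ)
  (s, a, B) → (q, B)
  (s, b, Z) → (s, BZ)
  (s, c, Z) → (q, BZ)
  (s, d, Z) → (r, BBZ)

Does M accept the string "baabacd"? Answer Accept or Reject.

Accept

(p, baabacd, Z) ⊢ (p, aabacd, BBZ) ⊢ (p, abacd, BZ) ⊢ (p, bacd, Z) ⊢ (p, acd, BBZ) ⊢ (p, cd, BZ) ⊢ (r, d, Z) ⊢ (q, ε, ε)
All input consumed and the stack is empty.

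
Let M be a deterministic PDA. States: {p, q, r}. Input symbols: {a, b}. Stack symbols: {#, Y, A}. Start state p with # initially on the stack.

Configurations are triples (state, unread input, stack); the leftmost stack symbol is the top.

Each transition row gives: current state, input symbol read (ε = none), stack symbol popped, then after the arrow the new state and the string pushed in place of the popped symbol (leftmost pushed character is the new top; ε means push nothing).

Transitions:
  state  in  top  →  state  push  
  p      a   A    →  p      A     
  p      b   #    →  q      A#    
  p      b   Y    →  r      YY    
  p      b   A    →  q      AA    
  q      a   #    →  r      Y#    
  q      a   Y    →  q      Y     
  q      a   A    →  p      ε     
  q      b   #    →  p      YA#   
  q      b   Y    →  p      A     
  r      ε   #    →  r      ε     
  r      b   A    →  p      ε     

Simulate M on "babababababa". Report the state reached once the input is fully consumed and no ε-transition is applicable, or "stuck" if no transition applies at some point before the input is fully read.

(p, babababababa, #)
  read b, top #: go to q, push A# → (q, abababababa, A#)
  read a, top A: go to p, push ε → (p, bababababa, #)
  read b, top #: go to q, push A# → (q, ababababa, A#)
  read a, top A: go to p, push ε → (p, babababa, #)
  read b, top #: go to q, push A# → (q, abababa, A#)
  read a, top A: go to p, push ε → (p, bababa, #)
  read b, top #: go to q, push A# → (q, ababa, A#)
  read a, top A: go to p, push ε → (p, baba, #)
  read b, top #: go to q, push A# → (q, aba, A#)
  read a, top A: go to p, push ε → (p, ba, #)
  read b, top #: go to q, push A# → (q, a, A#)
  read a, top A: go to p, push ε → (p, ε, #)
All input consumed; M is in state p.

p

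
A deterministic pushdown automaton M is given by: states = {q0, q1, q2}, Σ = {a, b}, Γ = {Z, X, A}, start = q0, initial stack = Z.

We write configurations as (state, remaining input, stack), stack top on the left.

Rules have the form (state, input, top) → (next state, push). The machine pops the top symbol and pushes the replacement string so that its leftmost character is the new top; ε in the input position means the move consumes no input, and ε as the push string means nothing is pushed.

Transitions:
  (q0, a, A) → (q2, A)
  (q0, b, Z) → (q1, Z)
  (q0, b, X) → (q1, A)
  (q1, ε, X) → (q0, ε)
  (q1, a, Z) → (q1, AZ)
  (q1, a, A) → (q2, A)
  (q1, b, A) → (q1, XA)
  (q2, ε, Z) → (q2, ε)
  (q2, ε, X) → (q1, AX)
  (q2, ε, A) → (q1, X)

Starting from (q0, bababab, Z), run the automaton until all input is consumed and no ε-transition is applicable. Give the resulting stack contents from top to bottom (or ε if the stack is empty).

AZ

(q0, bababab, Z)
  read b, top Z: go to q1, push Z → (q1, ababab, Z)
  read a, top Z: go to q1, push AZ → (q1, babab, AZ)
  read b, top A: go to q1, push XA → (q1, abab, XAZ)
  ε-move, top X: go to q0, push ε → (q0, abab, AZ)
  read a, top A: go to q2, push A → (q2, bab, AZ)
  ε-move, top A: go to q1, push X → (q1, bab, XZ)
  ε-move, top X: go to q0, push ε → (q0, bab, Z)
  read b, top Z: go to q1, push Z → (q1, ab, Z)
  read a, top Z: go to q1, push AZ → (q1, b, AZ)
  read b, top A: go to q1, push XA → (q1, ε, XAZ)
  ε-move, top X: go to q0, push ε → (q0, ε, AZ)
All input consumed in state q0 with stack AZ.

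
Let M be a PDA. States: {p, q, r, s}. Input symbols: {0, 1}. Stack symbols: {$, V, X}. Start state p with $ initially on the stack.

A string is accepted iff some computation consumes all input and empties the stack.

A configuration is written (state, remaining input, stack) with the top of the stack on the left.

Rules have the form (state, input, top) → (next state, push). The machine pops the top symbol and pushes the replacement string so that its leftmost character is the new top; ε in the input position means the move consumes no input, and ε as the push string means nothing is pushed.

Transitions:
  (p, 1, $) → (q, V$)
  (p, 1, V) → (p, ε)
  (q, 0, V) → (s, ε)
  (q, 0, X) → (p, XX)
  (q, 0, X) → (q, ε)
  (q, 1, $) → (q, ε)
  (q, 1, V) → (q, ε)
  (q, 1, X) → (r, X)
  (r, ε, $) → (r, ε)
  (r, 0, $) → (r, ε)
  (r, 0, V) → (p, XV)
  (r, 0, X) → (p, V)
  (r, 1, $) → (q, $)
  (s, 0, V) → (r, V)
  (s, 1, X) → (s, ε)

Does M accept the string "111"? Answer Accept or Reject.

Accept

One accepting computation: (p, 111, $) ⊢ (q, 11, V$) ⊢ (q, 1, $) ⊢ (q, ε, ε)
All input consumed and the stack is empty.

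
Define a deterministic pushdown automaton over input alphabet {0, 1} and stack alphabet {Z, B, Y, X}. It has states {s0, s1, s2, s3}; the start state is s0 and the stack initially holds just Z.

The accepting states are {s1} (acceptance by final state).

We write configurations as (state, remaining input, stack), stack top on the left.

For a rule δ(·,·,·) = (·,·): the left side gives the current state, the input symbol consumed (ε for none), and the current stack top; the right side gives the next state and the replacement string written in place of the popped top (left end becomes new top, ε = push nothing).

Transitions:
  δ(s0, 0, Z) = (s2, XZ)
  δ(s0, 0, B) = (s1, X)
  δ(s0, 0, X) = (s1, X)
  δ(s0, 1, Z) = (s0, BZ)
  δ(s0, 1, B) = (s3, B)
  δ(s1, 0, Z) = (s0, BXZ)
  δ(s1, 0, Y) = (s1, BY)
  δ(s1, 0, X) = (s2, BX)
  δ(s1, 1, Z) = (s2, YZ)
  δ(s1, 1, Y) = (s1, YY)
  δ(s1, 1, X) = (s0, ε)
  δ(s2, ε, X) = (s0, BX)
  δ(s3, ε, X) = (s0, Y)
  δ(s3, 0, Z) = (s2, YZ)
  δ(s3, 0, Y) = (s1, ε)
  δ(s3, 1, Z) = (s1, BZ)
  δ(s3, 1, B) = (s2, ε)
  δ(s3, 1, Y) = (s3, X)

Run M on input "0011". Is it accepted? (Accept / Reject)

Reject

(s0, 0011, Z)
  read 0, top Z: go to s2, push XZ → (s2, 011, XZ)
  ε-move, top X: go to s0, push BX → (s0, 011, BXZ)
  read 0, top B: go to s1, push X → (s1, 11, XXZ)
  read 1, top X: go to s0, push ε → (s0, 1, XZ)
No transition applies at (s0, 1, XZ); input not fully consumed.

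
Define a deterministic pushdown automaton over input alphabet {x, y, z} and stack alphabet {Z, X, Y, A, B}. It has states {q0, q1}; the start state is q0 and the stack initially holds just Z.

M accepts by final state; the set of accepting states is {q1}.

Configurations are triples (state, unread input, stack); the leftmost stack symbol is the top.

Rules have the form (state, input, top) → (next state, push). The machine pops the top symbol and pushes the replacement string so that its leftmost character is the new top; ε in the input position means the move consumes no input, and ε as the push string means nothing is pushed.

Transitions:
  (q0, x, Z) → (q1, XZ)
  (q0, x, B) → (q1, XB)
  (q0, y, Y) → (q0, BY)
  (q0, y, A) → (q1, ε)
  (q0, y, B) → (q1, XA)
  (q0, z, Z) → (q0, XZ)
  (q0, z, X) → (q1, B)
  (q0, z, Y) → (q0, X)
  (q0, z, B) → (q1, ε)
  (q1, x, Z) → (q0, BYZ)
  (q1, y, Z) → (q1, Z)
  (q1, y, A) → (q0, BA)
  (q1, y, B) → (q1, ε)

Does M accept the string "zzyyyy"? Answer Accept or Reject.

(q0, zzyyyy, Z) ⊢ (q0, zyyyy, XZ) ⊢ (q1, yyyy, BZ) ⊢ (q1, yyy, Z) ⊢ (q1, yy, Z) ⊢ (q1, y, Z) ⊢ (q1, ε, Z)
All input consumed; state q1 ∈ F.

Accept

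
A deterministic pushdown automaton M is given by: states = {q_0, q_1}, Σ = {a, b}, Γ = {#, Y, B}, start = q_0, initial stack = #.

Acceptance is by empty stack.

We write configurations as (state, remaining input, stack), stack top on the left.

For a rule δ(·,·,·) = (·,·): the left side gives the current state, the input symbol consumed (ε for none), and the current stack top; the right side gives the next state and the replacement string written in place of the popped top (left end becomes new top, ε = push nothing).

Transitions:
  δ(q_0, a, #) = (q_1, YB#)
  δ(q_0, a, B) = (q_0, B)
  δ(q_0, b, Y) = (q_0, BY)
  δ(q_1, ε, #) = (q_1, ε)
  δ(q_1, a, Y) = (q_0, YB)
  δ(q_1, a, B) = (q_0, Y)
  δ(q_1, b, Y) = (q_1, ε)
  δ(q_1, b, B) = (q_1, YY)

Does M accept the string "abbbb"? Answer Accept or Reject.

Accept

(q_0, abbbb, #)
  read a, top #: go to q_1, push YB# → (q_1, bbbb, YB#)
  read b, top Y: go to q_1, push ε → (q_1, bbb, B#)
  read b, top B: go to q_1, push YY → (q_1, bb, YY#)
  read b, top Y: go to q_1, push ε → (q_1, b, Y#)
  read b, top Y: go to q_1, push ε → (q_1, ε, #)
  ε-move, top #: go to q_1, push ε → (q_1, ε, ε)
All input consumed and the stack is empty.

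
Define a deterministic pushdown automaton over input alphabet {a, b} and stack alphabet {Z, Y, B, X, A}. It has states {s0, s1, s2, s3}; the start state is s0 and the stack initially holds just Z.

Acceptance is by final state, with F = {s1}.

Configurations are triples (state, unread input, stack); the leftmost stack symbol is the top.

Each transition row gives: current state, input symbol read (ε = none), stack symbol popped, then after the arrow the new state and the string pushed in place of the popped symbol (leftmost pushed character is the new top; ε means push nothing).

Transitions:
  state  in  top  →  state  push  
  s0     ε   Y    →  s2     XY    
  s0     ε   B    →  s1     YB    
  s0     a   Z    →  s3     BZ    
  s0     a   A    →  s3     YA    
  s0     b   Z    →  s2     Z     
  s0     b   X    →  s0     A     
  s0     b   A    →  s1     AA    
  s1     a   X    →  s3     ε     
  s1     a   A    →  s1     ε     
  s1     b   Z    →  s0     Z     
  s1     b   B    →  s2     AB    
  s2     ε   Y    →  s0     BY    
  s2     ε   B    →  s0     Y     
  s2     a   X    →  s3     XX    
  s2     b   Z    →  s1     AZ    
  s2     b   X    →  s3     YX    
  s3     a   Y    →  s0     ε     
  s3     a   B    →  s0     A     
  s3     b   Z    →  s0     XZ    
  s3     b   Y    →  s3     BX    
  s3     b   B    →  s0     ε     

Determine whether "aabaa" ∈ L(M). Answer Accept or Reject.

(s0, aabaa, Z)
  read a, top Z: go to s3, push BZ → (s3, abaa, BZ)
  read a, top B: go to s0, push A → (s0, baa, AZ)
  read b, top A: go to s1, push AA → (s1, aa, AAZ)
  read a, top A: go to s1, push ε → (s1, a, AZ)
  read a, top A: go to s1, push ε → (s1, ε, Z)
All input consumed; state s1 ∈ F.

Accept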